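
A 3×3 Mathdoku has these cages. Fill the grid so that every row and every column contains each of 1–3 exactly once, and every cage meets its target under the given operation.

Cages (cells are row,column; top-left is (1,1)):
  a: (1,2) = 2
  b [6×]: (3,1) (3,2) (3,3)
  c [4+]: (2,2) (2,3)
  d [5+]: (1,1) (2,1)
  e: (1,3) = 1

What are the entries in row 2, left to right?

2 1 3

Cage a is given, leaving (1,2) = 2.
Cage e is a single given cell, so (1,3) = 1.
Column 3 already has 1, so (2,3) = 3.
Column 3 already has 3; hence (3,3) = 2.
Row 1 now contains 2, so (1,1) = 3.
Row 2 now contains 3, which forces (2,1) = 2.
Row 2 now contains 3, which forces (2,2) = 1.
Column 1 now contains 3, so (3,1) = 1.
Column 2 now contains 1, so (3,2) = 3.
The full grid is 3 2 1 / 2 1 3 / 1 3 2.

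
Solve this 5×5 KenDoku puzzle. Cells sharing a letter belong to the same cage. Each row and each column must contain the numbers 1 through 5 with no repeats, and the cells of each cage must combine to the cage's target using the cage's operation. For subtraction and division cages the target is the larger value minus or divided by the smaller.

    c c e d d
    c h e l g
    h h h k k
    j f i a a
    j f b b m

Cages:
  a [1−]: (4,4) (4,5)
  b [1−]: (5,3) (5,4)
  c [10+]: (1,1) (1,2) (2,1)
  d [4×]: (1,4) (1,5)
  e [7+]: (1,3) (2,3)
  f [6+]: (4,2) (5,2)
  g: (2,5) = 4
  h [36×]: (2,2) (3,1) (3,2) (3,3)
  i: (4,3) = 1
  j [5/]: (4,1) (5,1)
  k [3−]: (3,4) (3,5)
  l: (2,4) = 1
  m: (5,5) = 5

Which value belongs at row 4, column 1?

Cage h needs product 36, leaving (2,2) = 3.
Cage l is a single given cell, which forces (2,4) = 1.
Cage g is a single given cell; hence (2,5) = 4.
Cage i is a single given cell, which forces (4,3) = 1.
M is a freebie, so (5,5) = 5.
1 is placed in column 4, so (1,4) = 4.
Column 5 already has 4, which forces (1,5) = 1.
Column 4 already has 4, which forces (3,4) = 5.
Column 5 already has 1, so (3,5) = 2.
Row 4 now contains 1, which forces (4,1) = 5.
2 is placed in column 5, which forces (4,5) = 3.
5 is placed in row 5, leaving (5,1) = 1.
Row 1 now contains 1, leaving (1,1) = 3.
The 3 cells of cage c must have sum 10, so (1,2) = 5.
5 is placed in row 1, leaving (1,3) = 2.
Column 1 now contains 5; hence (2,1) = 2.
Column 3 already has 2; hence (2,3) = 5.
Column 1 already has 3; hence (3,1) = 4.
Cage h has product 36, which forces (3,2) = 1.
Row 3 now contains 4, which forces (3,3) = 3.
Row 4 now contains 3, leaving (4,4) = 2.
Column 3 already has 3, so (5,3) = 4.
Column 4 now contains 2, so (5,4) = 3.
2 is placed in row 4; hence (4,2) = 4.
4 is placed in row 5, so (5,2) = 2.
Completed grid: 3 5 2 4 1 / 2 3 5 1 4 / 4 1 3 5 2 / 5 4 1 2 3 / 1 2 4 3 5.

5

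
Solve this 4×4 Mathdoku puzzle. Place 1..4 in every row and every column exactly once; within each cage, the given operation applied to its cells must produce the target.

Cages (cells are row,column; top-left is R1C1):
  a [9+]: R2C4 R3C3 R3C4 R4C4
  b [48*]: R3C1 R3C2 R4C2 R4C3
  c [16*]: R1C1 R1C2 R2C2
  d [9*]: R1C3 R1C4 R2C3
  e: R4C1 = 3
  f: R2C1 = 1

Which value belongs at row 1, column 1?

The 3 cells of cage d must have product 9, so R1C3 = 1.
Cage d has product 9; hence R1C4 = 3.
Cage f is given; hence R2C1 = 1.
Cage d needs product 9; hence R2C3 = 3.
Column 3 already has 3, which forces R3C3 = 2.
Cage e is given, which forces R4C1 = 3.
Column 3 already has 2; hence R4C3 = 4.
Cage c needs product 16, so R1C1 = 2.
Row 1 now contains 1, which forces R1C2 = 4.
Cage c has product 16, leaving R2C2 = 2.
Row 2 now contains 2; hence R2C4 = 4.
3 is placed in column 1; hence R3C1 = 4.
Cage b needs product 48; hence R3C2 = 3.
4 is placed in column 4, which forces R3C4 = 1.
Cage b has product 48; hence R4C2 = 1.
Column 4 already has 1; hence R4C4 = 2.
Filled in: 2 4 1 3 / 1 2 3 4 / 4 3 2 1 / 3 1 4 2.

2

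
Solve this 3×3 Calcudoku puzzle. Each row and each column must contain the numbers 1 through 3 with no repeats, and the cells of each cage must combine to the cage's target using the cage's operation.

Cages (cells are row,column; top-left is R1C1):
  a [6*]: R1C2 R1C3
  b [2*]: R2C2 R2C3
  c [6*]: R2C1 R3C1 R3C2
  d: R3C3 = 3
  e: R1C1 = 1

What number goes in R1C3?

2

Cage e is a single given cell, so R1C1 = 1.
Cage d is a single given cell, leaving R3C3 = 3.
The two cells of cage a must have product 6, which forces R1C2 = 3.
Column 3 already has 3, leaving R1C3 = 2.
Cage c needs product 6, leaving R2C1 = 3.
Column 3 now contains 2, so R2C3 = 1.
Row 3 already has 3, leaving R3C1 = 2.
The 3 cells of cage c must have product 6, so R3C2 = 1.
Row 2 already has 1, which forces R2C2 = 2.
Completed grid: 1 3 2 / 3 2 1 / 2 1 3.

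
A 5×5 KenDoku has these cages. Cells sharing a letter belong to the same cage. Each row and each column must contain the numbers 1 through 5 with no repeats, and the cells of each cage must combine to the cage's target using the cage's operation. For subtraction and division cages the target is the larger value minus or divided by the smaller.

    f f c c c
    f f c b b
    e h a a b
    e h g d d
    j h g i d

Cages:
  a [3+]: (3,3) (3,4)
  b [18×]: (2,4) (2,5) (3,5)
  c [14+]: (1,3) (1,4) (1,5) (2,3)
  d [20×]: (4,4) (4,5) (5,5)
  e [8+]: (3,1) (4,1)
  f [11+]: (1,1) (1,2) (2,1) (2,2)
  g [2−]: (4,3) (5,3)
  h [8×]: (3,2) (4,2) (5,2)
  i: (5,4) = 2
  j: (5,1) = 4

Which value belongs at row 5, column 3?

Cage b has product 18; hence (2,4) = 3.
Cage b needs product 18, so (2,5) = 2.
Cage b needs product 18; hence (3,5) = 3.
J is a freebie, leaving (5,1) = 4.
I is a freebie, which forces (5,4) = 2.
Row 3 already has 3; hence (3,1) = 5.
Cage a needs two cells with sum 3, which forces (3,3) = 2.
2 is placed in column 4; hence (3,4) = 1.
Cage e needs two cells with sum 8, so (4,1) = 3.
2 is placed in row 5; hence (5,2) = 1.
Row 5 already has 1, so (5,5) = 5.
Cage f needs sum 11; hence (1,1) = 2.
Cage f needs sum 11; hence (1,2) = 3.
Column 1 already has 5, which forces (2,1) = 1.
Cage f needs sum 11, which forces (2,2) = 5.
5 is placed in row 2; hence (2,3) = 4.
2 is placed in row 3, so (3,2) = 4.
Cage h has product 8; hence (4,2) = 2.
Cage d has product 20, so (4,4) = 4.
The 3 cells of cage d must have product 20, so (4,5) = 1.
Row 5 now contains 5, so (5,3) = 3.
Cage c needs sum 14, which forces (1,3) = 1.
4 is placed in column 4; hence (1,4) = 5.
Column 5 now contains 1, so (1,5) = 4.
Row 4 now contains 1, which forces (4,3) = 5.
The full grid is 2 3 1 5 4 / 1 5 4 3 2 / 5 4 2 1 3 / 3 2 5 4 1 / 4 1 3 2 5.

3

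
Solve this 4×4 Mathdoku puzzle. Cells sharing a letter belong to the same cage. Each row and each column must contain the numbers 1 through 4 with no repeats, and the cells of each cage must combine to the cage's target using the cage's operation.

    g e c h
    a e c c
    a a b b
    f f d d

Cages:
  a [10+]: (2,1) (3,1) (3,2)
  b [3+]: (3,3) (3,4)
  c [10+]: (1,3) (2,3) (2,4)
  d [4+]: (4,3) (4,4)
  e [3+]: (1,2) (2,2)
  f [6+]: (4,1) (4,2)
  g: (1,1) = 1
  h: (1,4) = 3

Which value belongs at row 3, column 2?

3

Cage g is given, leaving (1,1) = 1.
1 is placed in row 1, leaving (1,2) = 2.
H is a freebie, so (1,4) = 3.
Column 2 now contains 2, so (2,2) = 1.
Column 4 already has 3, so (2,4) = 4.
Column 2 now contains 2, leaving (4,2) = 4.
Column 4 already has 3; hence (4,4) = 1.
Row 1 now contains 3; hence (1,3) = 4.
Row 2 now contains 4, which forces (2,1) = 3.
Row 2 now contains 4; hence (2,3) = 2.
Cage a needs sum 10, leaving (3,1) = 4.
Column 2 now contains 4; hence (3,2) = 3.
Cage b's pair has sum 3; hence (3,3) = 1.
Column 4 already has 1, which forces (3,4) = 2.
Row 4 now contains 4, leaving (4,1) = 2.
1 is placed in row 4, leaving (4,3) = 3.
Filled in: 1 2 4 3 / 3 1 2 4 / 4 3 1 2 / 2 4 3 1.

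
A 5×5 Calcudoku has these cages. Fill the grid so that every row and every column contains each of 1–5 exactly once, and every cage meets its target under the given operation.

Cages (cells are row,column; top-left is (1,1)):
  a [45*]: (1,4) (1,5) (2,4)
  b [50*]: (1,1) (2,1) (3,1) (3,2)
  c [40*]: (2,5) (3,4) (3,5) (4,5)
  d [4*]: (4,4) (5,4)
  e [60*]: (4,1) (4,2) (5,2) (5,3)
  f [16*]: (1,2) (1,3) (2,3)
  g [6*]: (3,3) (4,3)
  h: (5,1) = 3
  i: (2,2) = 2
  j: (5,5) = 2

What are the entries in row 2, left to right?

5 2 4 3 1

Cage a needs product 45; hence (1,4) = 5.
Cage a needs product 45, leaving (1,5) = 3.
Cage i is given, which forces (2,2) = 2.
Row 2 now contains 2, leaving (2,3) = 4.
Cage a needs product 45, leaving (2,4) = 3.
The 4 cells of cage b must have product 50, leaving (3,2) = 5.
H is a freebie, so (5,1) = 3.
Cage j is given; hence (5,5) = 2.
Column 2 now contains 2; hence (1,2) = 4.
Column 3 already has 4, so (1,3) = 1.
The 4 cells of cage b must have product 50, leaving (2,1) = 5.
Row 2 already has 5, leaving (2,5) = 1.
The 4 cells of cage c must have product 40; hence (3,4) = 2.
Column 5 already has 1, so (3,5) = 4.
The 4 cells of cage e must have product 60, leaving (4,2) = 3.
3 is placed in row 4, leaving (4,3) = 2.
Column 5 now contains 4, leaving (4,5) = 5.
4 is placed in column 2; hence (5,2) = 1.
Column 3 already has 1, which forces (5,3) = 5.
Row 5 now contains 1, which forces (5,4) = 4.
Row 1 now contains 1, which forces (1,1) = 2.
2 is placed in row 3, leaving (3,1) = 1.
2 is placed in row 3; hence (3,3) = 3.
Cage e has product 60, leaving (4,1) = 4.
4 is placed in column 4, so (4,4) = 1.
Filled in: 2 4 1 5 3 / 5 2 4 3 1 / 1 5 3 2 4 / 4 3 2 1 5 / 3 1 5 4 2.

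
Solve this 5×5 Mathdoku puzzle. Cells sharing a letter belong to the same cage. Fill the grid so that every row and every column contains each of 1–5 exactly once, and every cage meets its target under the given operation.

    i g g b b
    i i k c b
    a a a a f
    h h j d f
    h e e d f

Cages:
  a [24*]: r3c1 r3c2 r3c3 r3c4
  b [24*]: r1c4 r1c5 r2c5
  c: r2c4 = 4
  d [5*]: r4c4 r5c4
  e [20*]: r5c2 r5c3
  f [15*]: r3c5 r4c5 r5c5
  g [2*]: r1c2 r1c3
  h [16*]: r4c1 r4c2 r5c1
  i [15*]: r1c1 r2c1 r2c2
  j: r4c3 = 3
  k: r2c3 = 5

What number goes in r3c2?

Cage k is a single given cell, which forces r2c3 = 5.
C is a freebie, leaving r2c4 = 4.
Cage j is given, which forces r4c3 = 3.
Column 3 now contains 5, which forces r5c3 = 4.
Cage i needs product 15; hence r1c1 = 5.
Cage b has product 24, so r1c5 = 4.
Cage h needs product 16, so r4c1 = 4.
Cage h has product 16, so r4c2 = 2.
Row 5 already has 4; hence r5c1 = 2.
Row 5 already has 4, which forces r5c2 = 5.
Row 5 now contains 5, which forces r5c4 = 1.
Row 5 already has 1; hence r5c5 = 3.
Column 2 now contains 2, leaving r1c2 = 1.
Cage g needs two cells with product 2, which forces r1c3 = 2.
Cage b has product 24, so r1c4 = 3.
1 is placed in column 2, so r2c2 = 3.
Column 5 already has 3, leaving r2c5 = 2.
Cage a needs product 24, leaving r3c2 = 4.
Column 3 now contains 2; hence r3c3 = 1.
Column 4 now contains 3, leaving r3c4 = 2.
1 is placed in row 3; hence r3c5 = 5.
Column 4 now contains 1; hence r4c4 = 5.
5 is placed in column 5, leaving r4c5 = 1.
Row 2 now contains 3, which forces r2c1 = 1.
1 is placed in row 3; hence r3c1 = 3.
The full grid is 5 1 2 3 4 / 1 3 5 4 2 / 3 4 1 2 5 / 4 2 3 5 1 / 2 5 4 1 3.

4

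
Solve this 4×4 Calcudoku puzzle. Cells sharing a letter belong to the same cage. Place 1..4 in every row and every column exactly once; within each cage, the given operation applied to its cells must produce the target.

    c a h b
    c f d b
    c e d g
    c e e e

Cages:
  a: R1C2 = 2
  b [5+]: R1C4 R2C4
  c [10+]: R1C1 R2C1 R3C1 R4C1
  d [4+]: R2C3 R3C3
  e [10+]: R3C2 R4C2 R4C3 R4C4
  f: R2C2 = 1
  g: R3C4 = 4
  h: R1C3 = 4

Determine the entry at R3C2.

3

Cage a is a single given cell, so R1C2 = 2.
Cage h is given, which forces R1C3 = 4.
Cage f is a single given cell, so R2C2 = 1.
Row 2 already has 1, so R2C3 = 3.
Column 3 now contains 3, leaving R3C3 = 1.
Cage g is a single given cell; hence R3C4 = 4.
1 is placed in column 3; hence R4C3 = 2.
Cage b needs two cells with sum 5, so R1C4 = 3.
4 is placed in column 4; hence R2C4 = 2.
4 is placed in row 3, leaving R3C2 = 3.
Cage e needs sum 10, leaving R4C2 = 4.
Cage e has sum 10; hence R4C4 = 1.
3 is placed in row 1; hence R1C1 = 1.
2 is placed in row 2; hence R2C1 = 4.
Row 3 already has 3, so R3C1 = 2.
1 is placed in row 4, so R4C1 = 3.
Completed grid: 1 2 4 3 / 4 1 3 2 / 2 3 1 4 / 3 4 2 1.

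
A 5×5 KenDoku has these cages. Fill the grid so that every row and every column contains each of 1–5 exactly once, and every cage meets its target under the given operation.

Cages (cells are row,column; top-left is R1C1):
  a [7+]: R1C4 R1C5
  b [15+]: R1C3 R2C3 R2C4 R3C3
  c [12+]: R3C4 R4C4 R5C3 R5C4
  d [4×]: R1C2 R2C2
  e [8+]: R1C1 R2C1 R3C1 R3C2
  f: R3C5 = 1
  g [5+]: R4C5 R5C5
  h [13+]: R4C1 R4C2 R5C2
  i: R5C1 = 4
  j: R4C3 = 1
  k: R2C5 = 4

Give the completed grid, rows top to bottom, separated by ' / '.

1 4 3 2 5 / 2 1 5 3 4 / 3 2 4 5 1 / 5 3 1 4 2 / 4 5 2 1 3

Cage k is given, which forces R2C5 = 4.
Cage f is given; hence R3C5 = 1.
J is a freebie; hence R4C3 = 1.
Cage i is a single given cell, which forces R5C1 = 4.
4 is placed in row 5, leaving R5C2 = 5.
Cage d needs two cells with product 4; hence R1C2 = 4.
4 is placed in row 2, leaving R2C2 = 1.
Cage e has sum 8; hence R3C1 = 3.
Row 3 now contains 1, so R3C2 = 2.
4 is placed in column 1, leaving R4C1 = 5.
Column 2 already has 5; hence R4C2 = 3.
Row 4 already has 3, leaving R4C5 = 2.
Column 5 already has 2, leaving R5C5 = 3.
Cage e has sum 8, leaving R1C1 = 1.
The two cells of cage a must have sum 7, leaving R1C4 = 2.
3 is placed in column 5, so R1C5 = 5.
Row 2 already has 1; hence R2C1 = 2.
The 4 cells of cage c must have sum 12, leaving R3C4 = 5.
Row 4 already has 2, which forces R4C4 = 4.
3 is placed in row 5, so R5C3 = 2.
Cage c needs sum 12, leaving R5C4 = 1.
Row 1 now contains 2, which forces R1C3 = 3.
The 4 cells of cage b must have sum 15, which forces R2C3 = 5.
Column 4 now contains 5; hence R2C4 = 3.
Row 3 now contains 5, leaving R3C3 = 4.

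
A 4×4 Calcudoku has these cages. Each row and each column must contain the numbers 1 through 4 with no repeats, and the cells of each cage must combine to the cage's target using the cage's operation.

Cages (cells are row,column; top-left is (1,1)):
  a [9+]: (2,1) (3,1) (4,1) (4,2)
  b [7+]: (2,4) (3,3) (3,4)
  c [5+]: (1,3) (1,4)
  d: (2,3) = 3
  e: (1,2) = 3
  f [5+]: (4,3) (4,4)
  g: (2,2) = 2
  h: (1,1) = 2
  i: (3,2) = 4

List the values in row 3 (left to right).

3 4 1 2

Cage h is a single given cell, leaving (1,1) = 2.
E is a freebie; hence (1,2) = 3.
Cage g is a single given cell, leaving (2,2) = 2.
Cage d is a single given cell, which forces (2,3) = 3.
Cage i is given; hence (3,2) = 4.
Column 2 already has 2, which forces (4,2) = 1.
Cage b has sum 7; hence (2,4) = 4.
Cage f's pair has sum 5; hence (4,3) = 2.
The two cells of cage f must have sum 5, leaving (4,4) = 3.
Cage c needs two cells with sum 5; hence (1,3) = 4.
Column 4 now contains 4; hence (1,4) = 1.
Row 2 now contains 4, leaving (2,1) = 1.
Cage a needs sum 9; hence (3,1) = 3.
Column 3 now contains 2, which forces (3,3) = 1.
Cage b needs sum 7, leaving (3,4) = 2.
Row 4 already has 3, which forces (4,1) = 4.
The full grid is 2 3 4 1 / 1 2 3 4 / 3 4 1 2 / 4 1 2 3.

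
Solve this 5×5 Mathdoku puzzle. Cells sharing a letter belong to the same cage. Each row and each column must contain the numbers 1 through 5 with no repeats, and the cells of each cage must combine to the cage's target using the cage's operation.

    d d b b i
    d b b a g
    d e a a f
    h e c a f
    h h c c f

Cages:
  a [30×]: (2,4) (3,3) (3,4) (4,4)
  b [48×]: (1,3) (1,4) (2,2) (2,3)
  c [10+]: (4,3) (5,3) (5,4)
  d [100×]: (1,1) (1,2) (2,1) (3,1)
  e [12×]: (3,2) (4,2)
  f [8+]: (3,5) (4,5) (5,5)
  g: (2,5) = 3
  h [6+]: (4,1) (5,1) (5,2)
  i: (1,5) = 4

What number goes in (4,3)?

Cage d needs product 100, so (1,2) = 5.
I is a freebie, so (1,5) = 4.
Cage g is given; hence (2,5) = 3.
Row 1 now contains 4, leaving (1,1) = 1.
Cage h has sum 6; hence (5,2) = 1.
Row 2 needs a 1, and only (2,4) is open for it.
Row 2 needs a 5, and only (2,1) is open for it.
Column 1 now contains 5, which forces (3,1) = 4.
4 is placed in row 3; hence (3,2) = 3.
Column 2 now contains 3, so (4,2) = 4.
Column 2 now contains 4; hence (2,2) = 2.
Cage b has product 48; hence (2,3) = 4.
Cage a has product 30, which forces (4,4) = 3.
Cage b has product 48, leaving (1,3) = 3.
Column 4 now contains 3, which forces (1,4) = 2.
2 is placed in column 4, leaving (3,4) = 5.
3 is placed in row 4, so (4,1) = 2.
Cage h has sum 6, leaving (5,1) = 3.
Column 3 already has 3, which forces (5,3) = 5.
Column 4 now contains 5; hence (5,4) = 4.
Row 5 already has 5; hence (5,5) = 2.
Row 3 already has 5, so (3,3) = 2.
Column 5 now contains 2, so (3,5) = 1.
Column 3 now contains 5; hence (4,3) = 1.
Cage f has sum 8, so (4,5) = 5.
Completed grid: 1 5 3 2 4 / 5 2 4 1 3 / 4 3 2 5 1 / 2 4 1 3 5 / 3 1 5 4 2.

1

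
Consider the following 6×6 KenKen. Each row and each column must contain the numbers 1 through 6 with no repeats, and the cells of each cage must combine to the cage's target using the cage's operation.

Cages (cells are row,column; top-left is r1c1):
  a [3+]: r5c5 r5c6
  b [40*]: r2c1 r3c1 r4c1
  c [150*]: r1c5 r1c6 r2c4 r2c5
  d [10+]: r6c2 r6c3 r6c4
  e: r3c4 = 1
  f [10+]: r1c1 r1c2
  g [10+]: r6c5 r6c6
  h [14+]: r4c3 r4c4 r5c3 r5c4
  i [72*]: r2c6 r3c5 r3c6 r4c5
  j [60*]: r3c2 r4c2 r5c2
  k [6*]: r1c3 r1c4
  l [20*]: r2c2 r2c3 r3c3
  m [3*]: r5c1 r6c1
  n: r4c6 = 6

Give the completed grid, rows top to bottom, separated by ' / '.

Cage e is given, which forces r3c4 = 1.
Cage n is given, which forces r4c6 = 6.
Column 6 already has 6; hence r6c6 = 4.
4 is placed in row 6, so r6c5 = 6.
In row 2, 6 can only go at r2c4, so r2c4 = 6.
Cage c has product 150; hence r1c5 = 1.
Cage c has product 150, so r1c6 = 5.
The 4 cells of cage c must have product 150; hence r2c5 = 5.
Column 5 now contains 1, leaving r5c5 = 2.
Row 5 already has 2, so r5c6 = 1.
Cage l has product 20, leaving r3c3 = 5.
1 is placed in row 5; hence r5c1 = 3.
Cage m needs two cells with product 3; hence r6c1 = 1.
Cage b needs product 40, leaving r4c1 = 5.
Cage j needs product 60, so r5c2 = 5.
5 is placed in row 5, leaving r5c4 = 4.
Cage h needs sum 14, leaving r4c3 = 1.
The 4 cells of cage h must have sum 14; hence r4c4 = 3.
3 is placed in row 4, leaving r4c5 = 4.
Row 5 already has 4, leaving r5c3 = 6.
The 3 cells of cage d must have sum 10, leaving r6c4 = 5.
The two cells of cage k must have product 6, leaving r1c3 = 3.
Column 4 now contains 3, leaving r1c4 = 2.
Cage l has product 20, which forces r2c2 = 1.
Column 3 now contains 1, so r2c3 = 4.
Cage i needs product 72, which forces r2c6 = 3.
Cage j needs product 60, so r3c2 = 6.
Column 5 now contains 4, leaving r3c5 = 3.
Cage i has product 72, which forces r3c6 = 2.
4 is placed in row 4, so r4c2 = 2.
2 is placed in column 2, which forces r6c2 = 3.
Column 3 already has 3, so r6c3 = 2.
Cage f needs two cells with sum 10, which forces r1c1 = 6.
Column 2 now contains 6, so r1c2 = 4.
Row 2 now contains 4, so r2c1 = 2.
Row 3 now contains 2, leaving r3c1 = 4.

6 4 3 2 1 5 / 2 1 4 6 5 3 / 4 6 5 1 3 2 / 5 2 1 3 4 6 / 3 5 6 4 2 1 / 1 3 2 5 6 4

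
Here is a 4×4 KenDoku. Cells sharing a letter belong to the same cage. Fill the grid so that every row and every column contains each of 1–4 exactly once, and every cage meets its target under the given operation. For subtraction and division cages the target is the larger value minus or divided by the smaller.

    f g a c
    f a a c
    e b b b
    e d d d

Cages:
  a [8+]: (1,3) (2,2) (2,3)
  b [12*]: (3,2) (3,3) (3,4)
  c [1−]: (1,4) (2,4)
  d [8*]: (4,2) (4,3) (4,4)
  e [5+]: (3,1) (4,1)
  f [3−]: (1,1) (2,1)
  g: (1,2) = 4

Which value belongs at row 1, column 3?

Cage g is given; hence (1,2) = 4.
4 is placed in row 1, leaving (1,1) = 1.
The two cells of cage f must have difference 3, leaving (2,1) = 4.
Row 2 now contains 4, which forces (2,3) = 2.
Column 3 now contains 2, leaving (1,3) = 3.
Cage c's pair has difference 1, so (1,4) = 2.
The 3 cells of cage a must have sum 8; hence (2,2) = 3.
Row 2 now contains 3, leaving (2,4) = 1.
3 is placed in column 2, which forces (3,2) = 1.
1 is placed in row 3, which forces (3,3) = 4.
Row 3 now contains 4, leaving (3,4) = 3.
Column 2 now contains 1; hence (4,2) = 2.
Column 3 already has 4, leaving (4,3) = 1.
1 is placed in column 4; hence (4,4) = 4.
3 is placed in row 3, leaving (3,1) = 2.
2 is placed in row 4, which forces (4,1) = 3.
Filled in: 1 4 3 2 / 4 3 2 1 / 2 1 4 3 / 3 2 1 4.

3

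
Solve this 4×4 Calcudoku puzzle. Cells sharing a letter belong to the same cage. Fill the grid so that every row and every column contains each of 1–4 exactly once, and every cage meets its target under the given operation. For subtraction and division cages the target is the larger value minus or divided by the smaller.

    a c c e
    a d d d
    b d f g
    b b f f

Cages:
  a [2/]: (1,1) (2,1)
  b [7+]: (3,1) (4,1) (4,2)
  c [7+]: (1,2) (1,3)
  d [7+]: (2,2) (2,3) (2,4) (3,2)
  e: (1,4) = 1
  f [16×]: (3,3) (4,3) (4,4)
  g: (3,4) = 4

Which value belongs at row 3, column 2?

Cage e is given; hence (1,4) = 1.
The 4 cells of cage d must have sum 7, leaving (3,2) = 1.
G is a freebie, leaving (3,4) = 4.
Column 4 now contains 4, leaving (4,4) = 2.
Cage d has sum 7, which forces (2,2) = 2.
Cage d needs sum 7, leaving (2,3) = 1.
Column 4 now contains 2; hence (2,4) = 3.
Row 3 already has 4, leaving (3,3) = 2.
Cage b has sum 7, leaving (4,1) = 1.
Cage f has product 16, which forces (4,3) = 4.
The two cells of cage a must have quotient 2, so (1,1) = 2.
Cage c's pair has sum 7, so (1,2) = 4.
Column 3 now contains 4, leaving (1,3) = 3.
Row 2 already has 1, leaving (2,1) = 4.
Row 3 already has 2; hence (3,1) = 3.
Row 4 now contains 4; hence (4,2) = 3.
Completed grid: 2 4 3 1 / 4 2 1 3 / 3 1 2 4 / 1 3 4 2.

1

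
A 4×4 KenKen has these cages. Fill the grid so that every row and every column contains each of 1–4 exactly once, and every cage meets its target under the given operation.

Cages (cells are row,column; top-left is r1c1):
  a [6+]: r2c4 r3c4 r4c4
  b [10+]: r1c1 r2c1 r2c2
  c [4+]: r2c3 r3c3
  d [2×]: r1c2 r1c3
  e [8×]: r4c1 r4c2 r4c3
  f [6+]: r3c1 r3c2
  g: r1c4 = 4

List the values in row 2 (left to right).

Cage g is given; hence r1c4 = 4.
Row 1 now contains 4; hence r1c1 = 3.
Cage b needs sum 10, leaving r2c1 = 4.
The 3 cells of cage b must have sum 10; hence r2c2 = 3.
3 is placed in row 2, so r2c3 = 1.
Row 2 now contains 1, which forces r2c4 = 2.
Column 1 now contains 4, so r3c1 = 2.
2 is placed in row 3; hence r3c2 = 4.
1 is placed in column 3; hence r3c3 = 3.
Row 3 already has 3; hence r3c4 = 1.
Column 1 already has 2, which forces r4c1 = 1.
1 is placed in row 4; hence r4c2 = 2.
Row 4 now contains 2, so r4c3 = 4.
Column 4 now contains 1; hence r4c4 = 3.
2 is placed in column 2, which forces r1c2 = 1.
1 is placed in column 3, so r1c3 = 2.
The full grid is 3 1 2 4 / 4 3 1 2 / 2 4 3 1 / 1 2 4 3.

4 3 1 2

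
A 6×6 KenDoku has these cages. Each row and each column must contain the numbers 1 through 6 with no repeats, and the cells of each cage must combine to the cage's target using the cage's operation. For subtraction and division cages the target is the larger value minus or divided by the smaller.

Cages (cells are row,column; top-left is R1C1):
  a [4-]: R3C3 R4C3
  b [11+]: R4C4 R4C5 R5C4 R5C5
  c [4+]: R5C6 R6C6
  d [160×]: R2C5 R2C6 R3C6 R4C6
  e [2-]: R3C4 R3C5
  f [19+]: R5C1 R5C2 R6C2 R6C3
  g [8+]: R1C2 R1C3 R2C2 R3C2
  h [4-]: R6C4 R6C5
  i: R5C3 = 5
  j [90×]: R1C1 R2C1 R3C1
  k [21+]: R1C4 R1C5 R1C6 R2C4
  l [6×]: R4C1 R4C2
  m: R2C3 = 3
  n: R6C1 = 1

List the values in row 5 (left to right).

4 6 5 3 2 1

Cage m is given, leaving R2C3 = 3.
The 4 cells of cage k must have sum 21, so R2C4 = 6.
Cage d needs product 160, which forces R2C5 = 4.
I is a freebie, leaving R5C3 = 5.
N is a freebie, so R6C1 = 1.
Row 6 now contains 1, leaving R6C6 = 3.
6 is placed in row 2; hence R2C1 = 5.
Row 2 now contains 5; hence R2C6 = 2.
Column 6 already has 3; hence R5C6 = 1.
Cage h needs two cells with difference 4; hence R6C4 = 2.
The two cells of cage h must have difference 4, so R6C5 = 6.
Cage k has sum 21, leaving R1C4 = 4.
Column 5 already has 6, which forces R1C5 = 5.
The 4 cells of cage k must have sum 21, leaving R1C6 = 6.
2 is placed in row 2; hence R2C2 = 1.
Column 5 already has 5, which forces R4C5 = 1.
Column 4 now contains 4; hence R5C4 = 3.
3 is placed in row 5, which forces R5C5 = 2.
The 4 cells of cage f must have sum 19, leaving R6C2 = 5.
Row 6 already has 6, so R6C3 = 4.
6 is placed in row 1, which forces R1C1 = 3.
3 is placed in row 1, leaving R1C2 = 2.
2 is placed in row 1, leaving R1C3 = 1.
Cage j has product 90, which forces R3C1 = 6.
Column 2 already has 2; hence R3C2 = 4.
6 is placed in row 3, so R3C3 = 2.
Column 5 now contains 2; hence R3C5 = 3.
Row 3 now contains 4; hence R3C6 = 5.
3 is placed in column 1, which forces R4C1 = 2.
Column 2 already has 2, which forces R4C2 = 3.
Column 3 now contains 2; hence R4C3 = 6.
Column 4 already has 3; hence R4C4 = 5.
Column 6 already has 5, which forces R4C6 = 4.
Column 1 already has 6, which forces R5C1 = 4.
Column 2 now contains 4, which forces R5C2 = 6.
5 is placed in row 3, so R3C4 = 1.
The full grid is 3 2 1 4 5 6 / 5 1 3 6 4 2 / 6 4 2 1 3 5 / 2 3 6 5 1 4 / 4 6 5 3 2 1 / 1 5 4 2 6 3.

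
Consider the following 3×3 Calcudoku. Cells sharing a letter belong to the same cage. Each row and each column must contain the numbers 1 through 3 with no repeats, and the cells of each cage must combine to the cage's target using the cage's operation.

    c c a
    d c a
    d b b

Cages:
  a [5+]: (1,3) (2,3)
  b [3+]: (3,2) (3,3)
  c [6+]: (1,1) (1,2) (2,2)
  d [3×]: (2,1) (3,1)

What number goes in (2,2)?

3

In row 3, 3 can only go at (3,1), so (3,1) = 3.
Column 1 already has 3, leaving (2,1) = 1.
Column 1 already has 1; hence (1,1) = 2.
Cage c needs sum 6, leaving (1,2) = 1.
Row 1 already has 2, so (1,3) = 3.
The 3 cells of cage c must have sum 6, which forces (2,2) = 3.
Column 3 already has 3, leaving (2,3) = 2.
Column 2 now contains 1; hence (3,2) = 2.
2 is placed in column 3, which forces (3,3) = 1.
Filled in: 2 1 3 / 1 3 2 / 3 2 1.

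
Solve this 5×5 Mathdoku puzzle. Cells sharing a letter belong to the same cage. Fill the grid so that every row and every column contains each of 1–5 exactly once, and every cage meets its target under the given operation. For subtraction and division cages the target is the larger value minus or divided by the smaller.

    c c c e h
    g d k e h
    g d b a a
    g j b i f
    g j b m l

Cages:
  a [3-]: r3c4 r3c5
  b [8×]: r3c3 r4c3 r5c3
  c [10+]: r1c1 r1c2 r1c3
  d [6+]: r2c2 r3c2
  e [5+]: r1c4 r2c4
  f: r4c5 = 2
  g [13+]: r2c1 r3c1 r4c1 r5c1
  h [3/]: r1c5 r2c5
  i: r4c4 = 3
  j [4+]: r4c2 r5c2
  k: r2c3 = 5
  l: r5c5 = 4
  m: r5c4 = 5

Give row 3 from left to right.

Cage k is a single given cell, leaving r2c3 = 5.
I is a freebie; hence r4c4 = 3.
F is a freebie, which forces r4c5 = 2.
Cage m is given, so r5c4 = 5.
Cage l is given, so r5c5 = 4.
Row 4 now contains 3, leaving r4c2 = 1.
Row 4 already has 1, leaving r4c3 = 4.
Cage j's pair has sum 4, leaving r5c2 = 3.
Row 4 now contains 4, so r4c1 = 5.
3 is placed in row 5; hence r5c1 = 1.
Row 5 now contains 1, leaving r5c3 = 2.
Cage c has sum 10, so r1c2 = 5.
Column 3 now contains 2, which forces r3c3 = 1.
Row 3 now contains 1, so r3c5 = 5.
Cage c needs sum 10, so r1c1 = 2.
Column 3 now contains 1, leaving r1c3 = 3.
3 is placed in row 1, leaving r1c5 = 1.
Column 5 now contains 1; hence r2c5 = 3.
The two cells of cage a must have difference 3, which forces r3c4 = 2.
1 is placed in row 1, so r1c4 = 4.
Row 2 already has 3; hence r2c1 = 4.
Cage d needs two cells with sum 6; hence r2c2 = 2.
Cage e needs two cells with sum 5; hence r2c4 = 1.
Cage g needs sum 13, so r3c1 = 3.
2 is placed in row 3, which forces r3c2 = 4.
Completed grid: 2 5 3 4 1 / 4 2 5 1 3 / 3 4 1 2 5 / 5 1 4 3 2 / 1 3 2 5 4.

3 4 1 2 5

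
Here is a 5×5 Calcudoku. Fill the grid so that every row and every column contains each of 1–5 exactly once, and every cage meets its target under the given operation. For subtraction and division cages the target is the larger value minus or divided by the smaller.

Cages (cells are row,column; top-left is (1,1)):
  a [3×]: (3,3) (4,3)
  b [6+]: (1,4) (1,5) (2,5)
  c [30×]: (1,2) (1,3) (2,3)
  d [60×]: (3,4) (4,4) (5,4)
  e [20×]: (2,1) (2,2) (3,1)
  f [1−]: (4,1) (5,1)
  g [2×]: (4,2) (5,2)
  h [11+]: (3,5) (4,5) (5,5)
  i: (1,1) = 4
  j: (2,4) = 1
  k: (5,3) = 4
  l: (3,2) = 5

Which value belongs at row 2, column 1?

5

Cage i is a single given cell, leaving (1,1) = 4.
Cage j is given, so (2,4) = 1.
L is a freebie, leaving (3,2) = 5.
K is a freebie; hence (5,3) = 4.
Cage b needs sum 6, which forces (1,5) = 1.
Row 2 already has 1, which forces (2,1) = 5.
Cage c needs product 30, so (1,3) = 5.
In row 2, 4 can only go at (2,2), so (2,2) = 4.
Cage e needs product 20, which forces (3,1) = 1.
Row 3 already has 1; hence (3,3) = 3.
Row 3 now contains 3, which forces (3,4) = 4.
Row 3 now contains 4, which forces (3,5) = 2.
Column 3 now contains 3, leaving (4,3) = 1.
Column 5 already has 2; hence (5,5) = 5.
Cage c needs product 30, so (1,2) = 3.
Cage b needs sum 6, which forces (1,4) = 2.
Column 3 now contains 3, leaving (2,3) = 2.
Column 5 already has 2, so (2,5) = 3.
Row 4 now contains 1, so (4,2) = 2.
Cage d has product 60, leaving (4,4) = 5.
Column 5 now contains 5, so (4,5) = 4.
The two cells of cage g must have product 2, so (5,2) = 1.
5 is placed in row 5, which forces (5,4) = 3.
Row 4 already has 2, which forces (4,1) = 3.
Row 5 now contains 3, leaving (5,1) = 2.
Filled in: 4 3 5 2 1 / 5 4 2 1 3 / 1 5 3 4 2 / 3 2 1 5 4 / 2 1 4 3 5.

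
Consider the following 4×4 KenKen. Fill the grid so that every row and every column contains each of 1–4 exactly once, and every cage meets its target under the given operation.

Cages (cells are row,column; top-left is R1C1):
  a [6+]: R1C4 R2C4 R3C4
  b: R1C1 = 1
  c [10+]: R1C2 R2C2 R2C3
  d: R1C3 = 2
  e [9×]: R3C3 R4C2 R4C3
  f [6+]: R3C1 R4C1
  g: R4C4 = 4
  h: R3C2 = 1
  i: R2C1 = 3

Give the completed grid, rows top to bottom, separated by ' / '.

B is a freebie; hence R1C1 = 1.
D is a freebie, which forces R1C3 = 2.
Row 1 already has 2, leaving R1C4 = 3.
Cage i is given, which forces R2C1 = 3.
3 is placed in row 2, so R2C3 = 4.
H is a freebie, so R3C2 = 1.
The 3 cells of cage e must have product 9, so R3C3 = 3.
Row 3 now contains 1, leaving R3C4 = 2.
Cage e has product 9, which forces R4C2 = 3.
Cage e needs product 9, so R4C3 = 1.
G is a freebie, which forces R4C4 = 4.
3 is placed in row 1; hence R1C2 = 4.
4 is placed in row 2, leaving R2C2 = 2.
Column 4 now contains 2, leaving R2C4 = 1.
Row 3 already has 2, leaving R3C1 = 4.
Row 4 already has 4, which forces R4C1 = 2.

1 4 2 3 / 3 2 4 1 / 4 1 3 2 / 2 3 1 4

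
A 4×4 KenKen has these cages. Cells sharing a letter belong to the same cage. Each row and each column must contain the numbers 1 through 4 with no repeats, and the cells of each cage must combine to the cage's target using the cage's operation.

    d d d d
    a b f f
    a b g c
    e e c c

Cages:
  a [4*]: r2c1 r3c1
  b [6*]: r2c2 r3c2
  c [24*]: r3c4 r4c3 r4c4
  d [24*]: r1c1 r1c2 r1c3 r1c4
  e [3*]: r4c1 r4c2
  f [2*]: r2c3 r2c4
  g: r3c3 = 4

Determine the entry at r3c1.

1

Cage g is a single given cell; hence r3c3 = 4.
Cage a needs two cells with product 4, so r2c1 = 4.
Row 3 now contains 4; hence r3c1 = 1.
1 is placed in column 1; hence r4c1 = 3.
Row 4 already has 3, leaving r4c2 = 1.
Row 4 already has 3, leaving r4c3 = 2.
Cage c needs product 24, which forces r4c4 = 4.
Column 1 already has 3, leaving r1c1 = 2.
Cage d needs product 24; hence r1c2 = 4.
Column 3 now contains 2, leaving r2c3 = 1.
Cage f needs two cells with product 2, which forces r2c4 = 2.
Cage c has product 24, so r3c4 = 3.
Column 3 now contains 1, which forces r1c3 = 3.
3 is placed in column 4; hence r1c4 = 1.
Row 2 already has 2, which forces r2c2 = 3.
3 is placed in row 3; hence r3c2 = 2.
Filled in: 2 4 3 1 / 4 3 1 2 / 1 2 4 3 / 3 1 2 4.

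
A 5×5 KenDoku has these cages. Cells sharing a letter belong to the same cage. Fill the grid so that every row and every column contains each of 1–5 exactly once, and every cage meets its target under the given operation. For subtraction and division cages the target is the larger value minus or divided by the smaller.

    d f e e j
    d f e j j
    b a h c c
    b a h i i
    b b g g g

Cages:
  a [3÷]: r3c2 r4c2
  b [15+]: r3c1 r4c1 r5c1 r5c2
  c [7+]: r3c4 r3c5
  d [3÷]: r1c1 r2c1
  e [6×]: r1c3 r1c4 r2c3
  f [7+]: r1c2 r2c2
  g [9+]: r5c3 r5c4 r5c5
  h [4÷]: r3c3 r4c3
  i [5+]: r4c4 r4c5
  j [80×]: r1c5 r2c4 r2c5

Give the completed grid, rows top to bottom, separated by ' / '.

Cage j needs product 80, which forces r1c5 = 4.
Cage j has product 80, which forces r2c4 = 4.
Cage j needs product 80, which forces r2c5 = 5.
Cage f needs two cells with sum 7; hence r1c2 = 5.
Cage f needs two cells with sum 7, leaving r2c2 = 2.
The two cells of cage c must have sum 7, which forces r3c4 = 5.
The two cells of cage c must have sum 7, leaving r3c5 = 2.
2 is placed in column 5, so r4c5 = 3.
3 is placed in column 5, which forces r5c5 = 1.
The two cells of cage a must have quotient 3, which forces r3c2 = 3.
Row 4 already has 3, leaving r4c2 = 1.
Row 4 already has 1, leaving r4c3 = 4.
Row 4 already has 3, leaving r4c4 = 2.
Column 2 now contains 3, leaving r5c2 = 4.
The 3 cells of cage g must have sum 9, which forces r5c3 = 5.
The 3 cells of cage g must have sum 9, so r5c4 = 3.
Cage e needs product 6, leaving r1c3 = 2.
Column 4 now contains 3, leaving r1c4 = 1.
Cage e needs product 6, leaving r2c3 = 3.
Row 3 already has 3, which forces r3c1 = 4.
Column 3 already has 4, so r3c3 = 1.
2 is placed in row 4, which forces r4c1 = 5.
5 is placed in row 5, which forces r5c1 = 2.
Row 1 already has 1, which forces r1c1 = 3.
Row 2 already has 3, which forces r2c1 = 1.

3 5 2 1 4 / 1 2 3 4 5 / 4 3 1 5 2 / 5 1 4 2 3 / 2 4 5 3 1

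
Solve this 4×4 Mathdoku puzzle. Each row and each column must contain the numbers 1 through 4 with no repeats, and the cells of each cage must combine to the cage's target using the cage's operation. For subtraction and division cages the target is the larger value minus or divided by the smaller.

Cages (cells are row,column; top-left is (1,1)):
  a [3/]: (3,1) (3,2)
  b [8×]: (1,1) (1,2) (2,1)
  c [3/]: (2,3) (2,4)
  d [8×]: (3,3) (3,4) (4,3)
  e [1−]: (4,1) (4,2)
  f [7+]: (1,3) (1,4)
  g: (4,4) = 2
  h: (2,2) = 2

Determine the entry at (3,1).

Cage h is given; hence (2,2) = 2.
Cage g is given, so (4,4) = 2.
The 3 cells of cage b must have product 8, leaving (1,1) = 2.
The 3 cells of cage d must have product 8, leaving (3,3) = 2.
In row 1, 1 can only go at (1,2), so (1,2) = 1.
Cage b has product 8, so (2,1) = 4.
Cage a's pair has quotient 3, leaving (3,1) = 1.
Column 2 already has 1, leaving (3,2) = 3.
Row 3 now contains 1, which forces (3,4) = 4.
4 is placed in column 1; hence (4,1) = 3.
Column 2 now contains 3, which forces (4,2) = 4.
Row 4 now contains 4, which forces (4,3) = 1.
Cage f needs two cells with sum 7, leaving (1,3) = 4.
Column 4 now contains 4, so (1,4) = 3.
1 is placed in column 3, so (2,3) = 3.
Cage c needs two cells with quotient 3, so (2,4) = 1.
Filled in: 2 1 4 3 / 4 2 3 1 / 1 3 2 4 / 3 4 1 2.

1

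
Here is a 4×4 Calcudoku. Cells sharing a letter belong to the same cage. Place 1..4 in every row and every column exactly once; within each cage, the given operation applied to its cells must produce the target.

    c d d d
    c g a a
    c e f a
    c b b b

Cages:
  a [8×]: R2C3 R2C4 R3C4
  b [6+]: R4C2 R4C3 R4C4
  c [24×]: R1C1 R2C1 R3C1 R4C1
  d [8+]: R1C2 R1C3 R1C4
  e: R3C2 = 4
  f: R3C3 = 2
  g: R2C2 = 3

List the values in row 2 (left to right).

Cage g is given; hence R2C2 = 3.
E is a freebie, which forces R3C2 = 4.
Cage f is given, leaving R3C3 = 2.
2 is placed in row 3, leaving R3C4 = 1.
4 is placed in column 2, so R1C2 = 1.
Cage a needs product 8; hence R2C3 = 4.
Cage a needs product 8, leaving R2C4 = 2.
1 is placed in row 3; hence R3C1 = 3.
Column 2 already has 1, which forces R4C2 = 2.
Column 4 already has 2, leaving R4C4 = 3.
Cage c needs product 24, which forces R1C1 = 2.
Column 3 already has 4, which forces R1C3 = 3.
Column 4 now contains 3, which forces R1C4 = 4.
2 is placed in row 2; hence R2C1 = 1.
The 4 cells of cage c must have product 24, so R4C1 = 4.
Row 4 now contains 3, which forces R4C3 = 1.
Completed grid: 2 1 3 4 / 1 3 4 2 / 3 4 2 1 / 4 2 1 3.

1 3 4 2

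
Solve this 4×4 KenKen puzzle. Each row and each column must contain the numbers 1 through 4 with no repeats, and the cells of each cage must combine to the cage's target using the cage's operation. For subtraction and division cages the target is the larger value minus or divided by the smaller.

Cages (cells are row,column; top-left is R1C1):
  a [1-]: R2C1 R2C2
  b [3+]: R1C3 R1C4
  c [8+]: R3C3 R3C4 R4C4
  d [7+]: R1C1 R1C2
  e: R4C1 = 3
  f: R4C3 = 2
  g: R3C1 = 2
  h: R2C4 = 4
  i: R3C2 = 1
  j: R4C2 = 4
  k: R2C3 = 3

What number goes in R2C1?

K is a freebie, leaving R2C3 = 3.
H is a freebie, leaving R2C4 = 4.
Cage g is given, leaving R3C1 = 2.
I is a freebie; hence R3C2 = 1.
Row 3 already has 1, so R3C3 = 4.
Row 3 already has 1, which forces R3C4 = 3.
Cage e is a single given cell, so R4C1 = 3.
Cage j is given, so R4C2 = 4.
Cage f is given; hence R4C3 = 2.
Row 4 now contains 2; hence R4C4 = 1.
3 is placed in column 1, so R1C1 = 4.
Column 2 already has 4, leaving R1C2 = 3.
Column 3 now contains 2, which forces R1C3 = 1.
Column 4 now contains 1, leaving R1C4 = 2.
Column 1 now contains 2; hence R2C1 = 1.
Column 2 now contains 1; hence R2C2 = 2.
The full grid is 4 3 1 2 / 1 2 3 4 / 2 1 4 3 / 3 4 2 1.

1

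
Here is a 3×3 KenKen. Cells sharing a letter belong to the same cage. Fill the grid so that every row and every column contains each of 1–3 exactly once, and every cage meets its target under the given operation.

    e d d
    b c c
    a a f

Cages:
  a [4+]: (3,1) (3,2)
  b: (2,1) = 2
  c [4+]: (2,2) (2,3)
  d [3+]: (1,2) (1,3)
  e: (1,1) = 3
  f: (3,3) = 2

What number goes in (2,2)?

1

E is a freebie; hence (1,1) = 3.
Cage b is a single given cell, so (2,1) = 2.
Column 1 already has 3, leaving (3,1) = 1.
Row 3 already has 1, leaving (3,2) = 3.
Cage f is given, which forces (3,3) = 2.
Cage d's pair has sum 3, so (1,2) = 2.
2 is placed in column 3, so (1,3) = 1.
Column 2 now contains 3, so (2,2) = 1.
The two cells of cage c must have sum 4; hence (2,3) = 3.
The full grid is 3 2 1 / 2 1 3 / 1 3 2.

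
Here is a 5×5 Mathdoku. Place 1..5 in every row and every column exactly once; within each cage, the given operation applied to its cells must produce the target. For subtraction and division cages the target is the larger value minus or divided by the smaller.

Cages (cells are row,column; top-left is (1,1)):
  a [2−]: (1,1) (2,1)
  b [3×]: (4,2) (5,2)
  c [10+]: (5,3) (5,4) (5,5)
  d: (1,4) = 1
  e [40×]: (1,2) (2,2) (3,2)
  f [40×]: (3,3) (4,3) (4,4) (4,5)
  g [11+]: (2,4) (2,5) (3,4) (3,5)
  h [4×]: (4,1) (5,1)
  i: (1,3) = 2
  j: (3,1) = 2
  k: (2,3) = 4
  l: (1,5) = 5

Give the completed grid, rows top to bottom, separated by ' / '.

3 4 2 1 5 / 5 2 4 3 1 / 2 5 1 4 3 / 1 3 5 2 4 / 4 1 3 5 2

Cage i is given; hence (1,3) = 2.
Cage d is a single given cell, leaving (1,4) = 1.
Cage l is a single given cell; hence (1,5) = 5.
K is a freebie, so (2,3) = 4.
Cage j is a single given cell, so (3,1) = 2.
The two cells of cage a must have difference 2; hence (1,1) = 3.
Row 1 now contains 5, which forces (1,2) = 4.
The 3 cells of cage e must have product 40, which forces (2,2) = 2.
Cage e has product 40, so (3,2) = 5.
5 is placed in row 3, so (3,3) = 1.
1 is placed in row 3, leaving (3,5) = 3.
Column 3 now contains 1, so (4,3) = 5.
Column 3 already has 5, so (5,3) = 3.
Cage g needs sum 11, which forces (2,4) = 3.
3 is placed in column 5; hence (2,5) = 1.
Row 3 now contains 3, which forces (3,4) = 4.
The two cells of cage b must have product 3, which forces (4,2) = 3.
Column 4 now contains 4, so (4,4) = 2.
2 is placed in row 4, so (4,5) = 4.
Row 5 already has 3, so (5,2) = 1.
Cage c has sum 10, which forces (5,4) = 5.
The 3 cells of cage c must have sum 10; hence (5,5) = 2.
1 is placed in row 2; hence (2,1) = 5.
4 is placed in row 4, so (4,1) = 1.
1 is placed in row 5; hence (5,1) = 4.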